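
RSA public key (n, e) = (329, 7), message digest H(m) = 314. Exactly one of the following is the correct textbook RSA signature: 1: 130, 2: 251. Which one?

2

Candidate 1: Squares mod 329: 130^1≡130, 130^2≡121, 130^4≡165; 7 = 4 + 2 + 1, so 130^7 ≡ 165·121·130 ≡ 298 (mod 329)
Candidate 2: Squares mod 329: 251^1≡251, 251^2≡162, 251^4≡253; 7 = 4 + 2 + 1, so 251^7 ≡ 253·162·251 ≡ 314 (mod 329)
  → matches H(m) = 314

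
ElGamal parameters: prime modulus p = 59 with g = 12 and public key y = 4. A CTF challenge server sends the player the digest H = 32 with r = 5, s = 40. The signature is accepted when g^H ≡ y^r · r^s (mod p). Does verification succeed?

Left side g^H mod p:
12^2 = 144 ≡ 26
12^4 ≡ 26^2 = 676 ≡ 27
12^8 ≡ 27^2 = 729 ≡ 21
12^16 ≡ 21^2 = 441 ≡ 28
12^32 ≡ 28^2 = 784 ≡ 17
Right side y^r · r^s mod p:
4^2 = 16
4^4 ≡ 16^2 = 256 ≡ 20
5 = 4 + 1, so 4^5 ≡ 20·4 ≡ 21 (mod 59)
5^2 = 25
5^4 ≡ 25^2 = 625 ≡ 35
5^8 ≡ 35^2 = 1225 ≡ 45
5^16 ≡ 45^2 = 2025 ≡ 19
5^32 ≡ 19^2 = 361 ≡ 7
40 = 32 + 8, so 5^40 ≡ 7·45 ≡ 20 (mod 59)
21·20 = 420 ≡ 7 (mod 59)
17 ≠ 7, so verification fails.

fails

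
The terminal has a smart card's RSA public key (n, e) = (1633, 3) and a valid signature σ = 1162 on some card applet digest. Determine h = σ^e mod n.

394

Squares mod 1633: σ^1≡1162, σ^2≡1386
3 = 2 + 1, so σ^3 ≡ 1386·1162 ≡ 394 (mod 1633)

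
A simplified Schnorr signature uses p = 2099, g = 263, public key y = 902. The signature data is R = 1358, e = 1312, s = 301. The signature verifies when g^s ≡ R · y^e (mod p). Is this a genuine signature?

g^s mod p:
263^2 = 69169 ≡ 2001
263^4 ≡ 2001^2 = 4004001 ≡ 1208
263^8 ≡ 1208^2 = 1459264 ≡ 459
263^16 ≡ 459^2 = 210681 ≡ 781
263^32 ≡ 781^2 = 609961 ≡ 1251
263^64 ≡ 1251^2 = 1565001 ≡ 1246
263^128 ≡ 1246^2 = 1552516 ≡ 1355
263^256 ≡ 1355^2 = 1836025 ≡ 1499
301 = 256 + 32 + 8 + 4 + 1, so 263^301 ≡ 1499·1251·459·1208·263 ≡ 504 (mod 2099)
R · y^e mod p:
902^2 = 813604 ≡ 1291
902^4 ≡ 1291^2 = 1666681 ≡ 75
902^8 ≡ 75^2 = 5625 ≡ 1427
902^16 ≡ 1427^2 = 2036329 ≡ 299
902^32 ≡ 299^2 = 89401 ≡ 1243
902^64 ≡ 1243^2 = 1545049 ≡ 185
902^128 ≡ 185^2 = 34225 ≡ 641
902^256 ≡ 641^2 = 410881 ≡ 1576
902^512 ≡ 1576^2 = 2483776 ≡ 659
902^1024 ≡ 659^2 = 434281 ≡ 1887
1312 = 1024 + 256 + 32, so 902^1312 ≡ 1887·1576·1243 ≡ 627 (mod 2099)
1358·627 = 851466 ≡ 1371 (mod 2099)
504 ≠ 1371; the check fails.

forged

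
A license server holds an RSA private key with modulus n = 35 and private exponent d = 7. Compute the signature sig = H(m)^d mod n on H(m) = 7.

28

(H(m))^2 ≡ 7^2 = 49 ≡ 14
(H(m))^4 ≡ 14^2 = 196 ≡ 21
7 = 4 + 2 + 1, so (H(m))^7 ≡ 21·14·7 ≡ 28 (mod 35)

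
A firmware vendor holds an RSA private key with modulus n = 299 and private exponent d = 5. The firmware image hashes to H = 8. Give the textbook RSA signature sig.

177

Squares mod 299: H^1≡8, H^2≡64, H^4≡209
5 = 4 + 1, so H^5 ≡ 209·8 ≡ 177 (mod 299)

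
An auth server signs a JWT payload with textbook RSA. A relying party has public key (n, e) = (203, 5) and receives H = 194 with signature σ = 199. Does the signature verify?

verifies

Squares mod 203: σ^1≡199, σ^2≡16, σ^4≡53
5 = 4 + 1, so σ^5 ≡ 53·199 ≡ 194 (mod 203)
194 = H, so the signature checks out.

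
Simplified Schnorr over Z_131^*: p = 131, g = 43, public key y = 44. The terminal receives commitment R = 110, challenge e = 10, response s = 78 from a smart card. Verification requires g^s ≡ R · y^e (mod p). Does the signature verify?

g^s mod p:
43^2 = 1849 ≡ 15
43^4 ≡ 15^2 = 225 ≡ 94
43^8 ≡ 94^2 = 8836 ≡ 59
43^16 ≡ 59^2 = 3481 ≡ 75
43^32 ≡ 75^2 = 5625 ≡ 123
43^64 ≡ 123^2 = 15129 ≡ 64
78 = 64 + 8 + 4 + 2, so 43^78 ≡ 64·59·94·15 ≡ 58 (mod 131)
R · y^e mod p:
44^2 = 1936 ≡ 102
44^4 ≡ 102^2 = 10404 ≡ 55
44^8 ≡ 55^2 = 3025 ≡ 12
10 = 8 + 2, so 44^10 ≡ 12·102 ≡ 45 (mod 131)
110·45 = 4950 ≡ 103 (mod 131)
58 ≠ 103; the check fails.

does not verify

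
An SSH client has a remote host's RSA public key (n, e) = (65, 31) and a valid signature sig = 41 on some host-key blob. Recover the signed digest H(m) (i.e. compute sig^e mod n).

11

sig^2 ≡ 41^2 = 1681 ≡ 56
sig^4 ≡ 56^2 = 3136 ≡ 16
sig^8 ≡ 16^2 = 256 ≡ 61
sig^16 ≡ 61^2 = 3721 ≡ 16
31 = 16 + 8 + 4 + 2 + 1, so sig^31 ≡ 16·61·16·56·41 ≡ 11 (mod 65)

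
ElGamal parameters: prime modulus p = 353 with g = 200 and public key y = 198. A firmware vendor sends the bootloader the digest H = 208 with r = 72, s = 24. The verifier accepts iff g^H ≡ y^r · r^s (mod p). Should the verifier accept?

accept

Left side g^H mod p:
200^2 = 40000 ≡ 111
200^4 ≡ 111^2 = 12321 ≡ 319
200^8 ≡ 319^2 = 101761 ≡ 97
200^16 ≡ 97^2 = 9409 ≡ 231
200^32 ≡ 231^2 = 53361 ≡ 58
200^64 ≡ 58^2 = 3364 ≡ 187
200^128 ≡ 187^2 = 34969 ≡ 22
208 = 128 + 64 + 16, so 200^208 ≡ 22·187·231 ≡ 58 (mod 353)
Right side y^r · r^s mod p:
198^2 = 39204 ≡ 21
198^4 ≡ 21^2 = 441 ≡ 88
198^8 ≡ 88^2 = 7744 ≡ 331
198^16 ≡ 331^2 = 109561 ≡ 131
198^32 ≡ 131^2 = 17161 ≡ 217
198^64 ≡ 217^2 = 47089 ≡ 140
72 = 64 + 8, so 198^72 ≡ 140·331 ≡ 97 (mod 353)
72^2 = 5184 ≡ 242
72^4 ≡ 242^2 = 58564 ≡ 319
72^8 ≡ 319^2 = 101761 ≡ 97
72^16 ≡ 97^2 = 9409 ≡ 231
24 = 16 + 8, so 72^24 ≡ 231·97 ≡ 168 (mod 353)
97·168 = 16296 ≡ 58 (mod 353)
58 ≡ 58 (mod 353), so the signature is genuine.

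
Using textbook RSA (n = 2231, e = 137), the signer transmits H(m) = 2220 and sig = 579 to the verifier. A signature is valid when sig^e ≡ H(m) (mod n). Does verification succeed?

sig^137 mod 2231 = 2220
Since 2220 equals the digest 2220, verification succeeds.

passes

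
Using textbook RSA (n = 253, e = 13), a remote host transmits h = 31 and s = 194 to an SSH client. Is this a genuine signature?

s^13 mod 253 = 222
222 ≠ 31, so verification fails.

forged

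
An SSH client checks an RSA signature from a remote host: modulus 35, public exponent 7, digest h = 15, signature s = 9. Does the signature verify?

s^2 ≡ 9^2 = 81 ≡ 11
s^4 ≡ 11^2 = 121 ≡ 16
7 = 4 + 2 + 1, so s^7 ≡ 16·11·9 ≡ 9 (mod 35)
The recovered value 9 does not match the digest 15.

does not verify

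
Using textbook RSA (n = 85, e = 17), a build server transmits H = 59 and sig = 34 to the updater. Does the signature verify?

does not verify

Squares mod 85: sig^1≡34, sig^2≡51, sig^4≡51, sig^8≡51, sig^16≡51
17 = 16 + 1, so sig^17 ≡ 51·34 ≡ 34 (mod 85)
The recovered value 34 does not match the digest 59.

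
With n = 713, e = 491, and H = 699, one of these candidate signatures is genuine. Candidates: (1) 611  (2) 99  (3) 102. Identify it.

Candidate 1: Squares mod 713: 611^1≡611, 611^2≡422, 611^4≡547, 611^8≡462, 611^16≡257, 611^32≡453, 611^64≡578, 611^128≡400, 611^256≡288; 491 = 256 + 128 + 64 + 32 + 8 + 2 + 1, so 611^491 ≡ 288·400·578·453·462·422·611 ≡ 699 (mod 713)
  → matches H = 699
Candidate 2: Squares mod 713: 99^1≡99, 99^2≡532, 99^4≡676, 99^8≡656, 99^16≡397, 99^32≡36, 99^64≡583, 99^128≡501, 99^256≡25; 491 = 256 + 128 + 64 + 32 + 8 + 2 + 1, so 99^491 ≡ 25·501·583·36·656·532·99 ≡ 212 (mod 713)
Candidate 3: Squares mod 713: 102^1≡102, 102^2≡422, 102^4≡547, 102^8≡462, 102^16≡257, 102^32≡453, 102^64≡578, 102^128≡400, 102^256≡288; 491 = 256 + 128 + 64 + 32 + 8 + 2 + 1, so 102^491 ≡ 288·400·578·453·462·422·102 ≡ 14 (mod 713)

1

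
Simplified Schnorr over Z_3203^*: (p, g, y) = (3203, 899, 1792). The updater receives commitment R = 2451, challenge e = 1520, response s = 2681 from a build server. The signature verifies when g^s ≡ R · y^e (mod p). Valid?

g^s mod p:
899^2 = 808201 ≡ 1045
899^4 ≡ 1045^2 = 1092025 ≡ 3005
899^8 ≡ 3005^2 = 9030025 ≡ 768
899^16 ≡ 768^2 = 589824 ≡ 472
899^32 ≡ 472^2 = 222784 ≡ 1777
899^64 ≡ 1777^2 = 3157729 ≡ 2774
899^128 ≡ 2774^2 = 7695076 ≡ 1470
899^256 ≡ 1470^2 = 2160900 ≡ 2078
899^512 ≡ 2078^2 = 4318084 ≡ 440
899^1024 ≡ 440^2 = 193600 ≡ 1420
899^2048 ≡ 1420^2 = 2016400 ≡ 1713
2681 = 2048 + 512 + 64 + 32 + 16 + 8 + 1, so 899^2681 ≡ 1713·440·2774·1777·472·768·899 ≡ 1644 (mod 3203)
R · y^e mod p:
1792^2 = 3211264 ≡ 1858
1792^4 ≡ 1858^2 = 3452164 ≡ 2533
1792^8 ≡ 2533^2 = 6416089 ≡ 480
1792^16 ≡ 480^2 = 230400 ≡ 2987
1792^32 ≡ 2987^2 = 8922169 ≡ 1814
1792^64 ≡ 1814^2 = 3290596 ≡ 1115
1792^128 ≡ 1115^2 = 1243225 ≡ 461
1792^256 ≡ 461^2 = 212521 ≡ 1123
1792^512 ≡ 1123^2 = 1261129 ≡ 2350
1792^1024 ≡ 2350^2 = 5522500 ≡ 528
1520 = 1024 + 256 + 128 + 64 + 32 + 16, so 1792^1520 ≡ 528·1123·461·1115·1814·2987 ≡ 2441 (mod 3203)
2451·2441 = 5982891 ≡ 2890 (mod 3203)
1644 ≠ 2890; the check fails.

no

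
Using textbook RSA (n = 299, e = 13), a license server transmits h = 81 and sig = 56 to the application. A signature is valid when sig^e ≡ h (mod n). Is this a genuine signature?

forged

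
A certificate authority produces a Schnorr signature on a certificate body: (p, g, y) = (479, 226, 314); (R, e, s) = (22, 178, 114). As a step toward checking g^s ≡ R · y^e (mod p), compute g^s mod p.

331

226^2 = 51076 ≡ 302
226^4 ≡ 302^2 = 91204 ≡ 194
226^8 ≡ 194^2 = 37636 ≡ 274
226^16 ≡ 274^2 = 75076 ≡ 352
226^32 ≡ 352^2 = 123904 ≡ 322
226^64 ≡ 322^2 = 103684 ≡ 220
114 = 64 + 32 + 16 + 2, so 226^114 ≡ 220·322·352·302 ≡ 331 (mod 479)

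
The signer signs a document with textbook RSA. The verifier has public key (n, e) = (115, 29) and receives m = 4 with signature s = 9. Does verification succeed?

passes

s^29 mod 115 = 4
s^29 mod 115 = 4 matches m.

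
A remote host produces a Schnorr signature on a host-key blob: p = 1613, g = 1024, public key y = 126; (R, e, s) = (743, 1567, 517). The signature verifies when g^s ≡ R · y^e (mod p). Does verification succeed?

passes

g^s mod p:
1024^517 mod 1613 = 504
R · y^e mod p:
126^1567 mod 1613 = 589
743·589 = 437627 ≡ 504 (mod 1613)
504 ≡ 504 (mod 1613); signature holds.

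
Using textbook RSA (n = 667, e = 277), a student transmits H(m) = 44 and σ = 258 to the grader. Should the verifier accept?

accept

Squares mod 667: σ^1≡258, σ^2≡531, σ^4≡487, σ^8≡384, σ^16≡49, σ^32≡400, σ^64≡587, σ^128≡397, σ^256≡197
277 = 256 + 16 + 4 + 1, so σ^277 ≡ 197·49·487·258 ≡ 44 (mod 667)
Since 44 equals the digest 44, verification succeeds.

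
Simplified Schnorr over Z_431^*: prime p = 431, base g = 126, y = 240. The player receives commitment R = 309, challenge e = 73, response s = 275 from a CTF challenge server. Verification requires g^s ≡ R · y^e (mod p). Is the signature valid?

invalid

g^s mod p:
126^275 mod 431 = 323
R · y^e mod p:
240^73 mod 431 = 212
309·212 = 65508 ≡ 427 (mod 431)
323 ≠ 427; the check fails.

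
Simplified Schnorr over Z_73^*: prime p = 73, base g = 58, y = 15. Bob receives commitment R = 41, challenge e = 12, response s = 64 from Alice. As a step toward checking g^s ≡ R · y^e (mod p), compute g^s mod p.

4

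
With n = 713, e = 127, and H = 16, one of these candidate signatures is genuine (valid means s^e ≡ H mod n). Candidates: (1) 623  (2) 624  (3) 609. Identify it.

2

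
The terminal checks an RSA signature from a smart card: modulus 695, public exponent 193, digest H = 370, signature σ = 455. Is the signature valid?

σ^2 ≡ 455^2 = 207025 ≡ 610
σ^4 ≡ 610^2 = 372100 ≡ 275
σ^8 ≡ 275^2 = 75625 ≡ 565
σ^16 ≡ 565^2 = 319225 ≡ 220
σ^32 ≡ 220^2 = 48400 ≡ 445
σ^64 ≡ 445^2 = 198025 ≡ 645
σ^128 ≡ 645^2 = 416025 ≡ 415
193 = 128 + 64 + 1, so σ^193 ≡ 415·645·455 ≡ 325 (mod 695)
σ^193 mod 695 = 325, but H = 370.

invalid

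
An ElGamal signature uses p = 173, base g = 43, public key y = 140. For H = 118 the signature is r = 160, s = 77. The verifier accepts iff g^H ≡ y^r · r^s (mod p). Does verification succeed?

Left side g^H mod p:
Squares mod 173: 43^1≡43, 43^2≡119, 43^4≡148, 43^8≡106, 43^16≡164, 43^32≡81, 43^64≡160
118 = 64 + 32 + 16 + 4 + 2, so 43^118 ≡ 160·81·164·148·119 ≡ 81 (mod 173)
Right side y^r · r^s mod p:
Squares mod 173: 140^1≡140, 140^2≡51, 140^4≡6, 140^8≡36, 140^16≡85, 140^32≡132, 140^64≡124, 140^128≡152
160 = 128 + 32, so 140^160 ≡ 152·132 ≡ 169 (mod 173)
Squares mod 173: 160^1≡160, 160^2≡169, 160^4≡16, 160^8≡83, 160^16≡142, 160^32≡96, 160^64≡47
77 = 64 + 8 + 4 + 1, so 160^77 ≡ 47·83·16·160 ≡ 135 (mod 173)
169·135 = 22815 ≡ 152 (mod 173)
81 ≠ 152, so verification fails.

fails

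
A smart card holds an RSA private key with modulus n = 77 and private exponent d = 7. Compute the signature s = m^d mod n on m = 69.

20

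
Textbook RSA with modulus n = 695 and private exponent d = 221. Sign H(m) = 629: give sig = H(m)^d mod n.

304

(H(m))^2 ≡ 629^2 = 395641 ≡ 186
(H(m))^4 ≡ 186^2 = 34596 ≡ 541
(H(m))^8 ≡ 541^2 = 292681 ≡ 86
(H(m))^16 ≡ 86^2 = 7396 ≡ 446
(H(m))^32 ≡ 446^2 = 198916 ≡ 146
(H(m))^64 ≡ 146^2 = 21316 ≡ 466
(H(m))^128 ≡ 466^2 = 217156 ≡ 316
221 = 128 + 64 + 16 + 8 + 4 + 1, so (H(m))^221 ≡ 316·466·446·86·541·629 ≡ 304 (mod 695)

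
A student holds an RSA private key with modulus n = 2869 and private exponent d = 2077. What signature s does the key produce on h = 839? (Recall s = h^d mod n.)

h^2 ≡ 839^2 = 703921 ≡ 1016
h^4 ≡ 1016^2 = 1032256 ≡ 2285
h^8 ≡ 2285^2 = 5221225 ≡ 2514
h^16 ≡ 2514^2 = 6320196 ≡ 2658
h^32 ≡ 2658^2 = 7064964 ≡ 1486
h^64 ≡ 1486^2 = 2208196 ≡ 1935
h^128 ≡ 1935^2 = 3744225 ≡ 180
h^256 ≡ 180^2 = 32400 ≡ 841
h^512 ≡ 841^2 = 707281 ≡ 1507
h^1024 ≡ 1507^2 = 2271049 ≡ 1670
h^2048 ≡ 1670^2 = 2788900 ≡ 232
2077 = 2048 + 16 + 8 + 4 + 1, so h^2077 ≡ 232·2658·2514·2285·839 ≡ 2073 (mod 2869)

2073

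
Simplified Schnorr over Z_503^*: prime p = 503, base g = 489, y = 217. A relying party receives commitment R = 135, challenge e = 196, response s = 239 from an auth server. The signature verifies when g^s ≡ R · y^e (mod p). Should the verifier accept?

g^s mod p:
489^2 = 239121 ≡ 196
489^4 ≡ 196^2 = 38416 ≡ 188
489^8 ≡ 188^2 = 35344 ≡ 134
489^16 ≡ 134^2 = 17956 ≡ 351
489^32 ≡ 351^2 = 123201 ≡ 469
489^64 ≡ 469^2 = 219961 ≡ 150
489^128 ≡ 150^2 = 22500 ≡ 368
239 = 128 + 64 + 32 + 8 + 4 + 2 + 1, so 489^239 ≡ 368·150·469·134·188·196·489 ≡ 491 (mod 503)
R · y^e mod p:
217^2 = 47089 ≡ 310
217^4 ≡ 310^2 = 96100 ≡ 27
217^8 ≡ 27^2 = 729 ≡ 226
217^16 ≡ 226^2 = 51076 ≡ 273
217^32 ≡ 273^2 = 74529 ≡ 85
217^64 ≡ 85^2 = 7225 ≡ 183
217^128 ≡ 183^2 = 33489 ≡ 291
196 = 128 + 64 + 4, so 217^196 ≡ 291·183·27 ≡ 257 (mod 503)
135·257 = 34695 ≡ 491 (mod 503)
491 ≡ 491 (mod 503); signature holds.

accept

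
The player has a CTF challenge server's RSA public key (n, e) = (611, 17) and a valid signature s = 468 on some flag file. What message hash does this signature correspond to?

s^17 mod 611 = 481

481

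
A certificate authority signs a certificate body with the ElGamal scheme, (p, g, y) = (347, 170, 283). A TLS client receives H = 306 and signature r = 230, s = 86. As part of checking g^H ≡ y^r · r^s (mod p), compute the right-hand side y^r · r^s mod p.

138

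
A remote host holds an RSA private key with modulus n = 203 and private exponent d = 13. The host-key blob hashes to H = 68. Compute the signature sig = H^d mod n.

26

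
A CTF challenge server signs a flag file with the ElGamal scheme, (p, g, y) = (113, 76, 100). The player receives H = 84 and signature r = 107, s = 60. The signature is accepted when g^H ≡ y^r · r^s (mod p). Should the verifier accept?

Left side g^H mod p:
Squares mod 113: 76^1≡76, 76^2≡13, 76^4≡56, 76^8≡85, 76^16≡106, 76^32≡49, 76^64≡28
84 = 64 + 16 + 4, so 76^84 ≡ 28·106·56 ≡ 98 (mod 113)
Right side y^r · r^s mod p:
Squares mod 113: 100^1≡100, 100^2≡56, 100^4≡85, 100^8≡106, 100^16≡49, 100^32≡28, 100^64≡106
107 = 64 + 32 + 8 + 2 + 1, so 100^107 ≡ 106·28·106·56·100 ≡ 104 (mod 113)
Squares mod 113: 107^1≡107, 107^2≡36, 107^4≡53, 107^8≡97, 107^16≡30, 107^32≡109
60 = 32 + 16 + 8 + 4, so 107^60 ≡ 109·30·97·53 ≡ 60 (mod 113)
104·60 = 6240 ≡ 25 (mod 113)
98 ≠ 25, so verification fails.

reject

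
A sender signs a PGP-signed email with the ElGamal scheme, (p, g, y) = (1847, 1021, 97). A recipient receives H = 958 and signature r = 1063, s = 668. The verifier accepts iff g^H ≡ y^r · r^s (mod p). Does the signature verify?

Left side g^H mod p:
1021^958 mod 1847 = 1014
Right side y^r · r^s mod p:
97^1063 mod 1847 = 56
1063^668 mod 1847 = 216
56·216 = 12096 ≡ 1014 (mod 1847)
1014 ≡ 1014 (mod 1847), so the signature is genuine.

verifies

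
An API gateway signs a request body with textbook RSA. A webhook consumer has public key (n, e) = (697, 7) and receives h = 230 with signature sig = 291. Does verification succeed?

sig^7 mod 697 = 230
230 = h, so the signature checks out.

passes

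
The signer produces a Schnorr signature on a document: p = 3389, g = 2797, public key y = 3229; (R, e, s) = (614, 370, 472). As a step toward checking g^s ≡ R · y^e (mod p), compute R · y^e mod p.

Squares mod 3389: 3229^1≡3229, 3229^2≡1877, 3229^4≡1958, 3229^8≡805, 3229^16≡726, 3229^32≡1781, 3229^64≡3246, 3229^128≡115, 3229^256≡3058
370 = 256 + 64 + 32 + 16 + 2, so 3229^370 ≡ 3058·3246·1781·726·1877 ≡ 1777 (mod 3389)
R · y^e ≡ 614·1777 = 1091078 ≡ 3209 (mod 3389)

3209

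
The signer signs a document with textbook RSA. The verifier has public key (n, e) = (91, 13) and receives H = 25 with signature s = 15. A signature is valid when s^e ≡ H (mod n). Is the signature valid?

Squares mod 91: s^1≡15, s^2≡43, s^4≡29, s^8≡22
13 = 8 + 4 + 1, so s^13 ≡ 22·29·15 ≡ 15 (mod 91)
The recovered value 15 does not match the digest 25.

invalid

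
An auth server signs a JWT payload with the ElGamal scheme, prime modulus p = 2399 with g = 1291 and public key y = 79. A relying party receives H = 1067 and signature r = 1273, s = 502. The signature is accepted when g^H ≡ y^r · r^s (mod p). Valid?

yes

Left side g^H mod p:
1291^2 = 1666681 ≡ 1775
1291^4 ≡ 1775^2 = 3150625 ≡ 738
1291^8 ≡ 738^2 = 544644 ≡ 71
1291^16 ≡ 71^2 = 5041 ≡ 243
1291^32 ≡ 243^2 = 59049 ≡ 1473
1291^64 ≡ 1473^2 = 2169729 ≡ 1033
1291^128 ≡ 1033^2 = 1067089 ≡ 1933
1291^256 ≡ 1933^2 = 3736489 ≡ 1246
1291^512 ≡ 1246^2 = 1552516 ≡ 363
1291^1024 ≡ 363^2 = 131769 ≡ 2223
1067 = 1024 + 32 + 8 + 2 + 1, so 1291^1067 ≡ 2223·1473·71·1775·1291 ≡ 2103 (mod 2399)
Right side y^r · r^s mod p:
79^2 = 6241 ≡ 1443
79^4 ≡ 1443^2 = 2082249 ≡ 2316
79^8 ≡ 2316^2 = 5363856 ≡ 2091
79^16 ≡ 2091^2 = 4372281 ≡ 1303
79^32 ≡ 1303^2 = 1697809 ≡ 1716
79^64 ≡ 1716^2 = 2944656 ≡ 1083
79^128 ≡ 1083^2 = 1172889 ≡ 2177
79^256 ≡ 2177^2 = 4739329 ≡ 1304
79^512 ≡ 1304^2 = 1700416 ≡ 1924
79^1024 ≡ 1924^2 = 3701776 ≡ 119
1273 = 1024 + 128 + 64 + 32 + 16 + 8 + 1, so 79^1273 ≡ 119·2177·1083·1716·1303·2091·79 ≡ 109 (mod 2399)
1273^2 = 1620529 ≡ 1204
1273^4 ≡ 1204^2 = 1449616 ≡ 620
1273^8 ≡ 620^2 = 384400 ≡ 560
1273^16 ≡ 560^2 = 313600 ≡ 1730
1273^32 ≡ 1730^2 = 2992900 ≡ 1347
1273^64 ≡ 1347^2 = 1814409 ≡ 765
1273^128 ≡ 765^2 = 585225 ≡ 2268
1273^256 ≡ 2268^2 = 5143824 ≡ 368
502 = 256 + 128 + 64 + 32 + 16 + 4 + 2, so 1273^502 ≡ 368·2268·765·1347·1730·620·1204 ≡ 1714 (mod 2399)
109·1714 = 186826 ≡ 2103 (mod 2399)
2103 ≡ 2103 (mod 2399), so the signature is genuine.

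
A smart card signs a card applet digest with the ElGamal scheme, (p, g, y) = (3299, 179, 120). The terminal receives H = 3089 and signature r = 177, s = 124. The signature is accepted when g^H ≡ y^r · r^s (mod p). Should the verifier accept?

reject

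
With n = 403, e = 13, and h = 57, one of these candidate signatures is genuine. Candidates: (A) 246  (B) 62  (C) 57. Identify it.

C

Candidate A: Squares mod 403: 246^1≡246, 246^2≡66, 246^4≡326, 246^8≡287; 13 = 8 + 4 + 1, so 246^13 ≡ 287·326·246 ≡ 116 (mod 403)
Candidate B: Squares mod 403: 62^1≡62, 62^2≡217, 62^4≡341, 62^8≡217; 13 = 8 + 4 + 1, so 62^13 ≡ 217·341·62 ≡ 62 (mod 403)
Candidate C: Squares mod 403: 57^1≡57, 57^2≡25, 57^4≡222, 57^8≡118; 13 = 8 + 4 + 1, so 57^13 ≡ 118·222·57 ≡ 57 (mod 403)
  → matches h = 57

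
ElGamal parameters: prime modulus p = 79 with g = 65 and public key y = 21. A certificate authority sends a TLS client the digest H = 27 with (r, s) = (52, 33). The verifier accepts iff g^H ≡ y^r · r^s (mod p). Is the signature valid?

Left side g^H mod p:
65^2 = 4225 ≡ 38
65^4 ≡ 38^2 = 1444 ≡ 22
65^8 ≡ 22^2 = 484 ≡ 10
65^16 ≡ 10^2 = 100 ≡ 21
27 = 16 + 8 + 2 + 1, so 65^27 ≡ 21·10·38·65 ≡ 65 (mod 79)
Right side y^r · r^s mod p:
21^2 = 441 ≡ 46
21^4 ≡ 46^2 = 2116 ≡ 62
21^8 ≡ 62^2 = 3844 ≡ 52
21^16 ≡ 52^2 = 2704 ≡ 18
21^32 ≡ 18^2 = 324 ≡ 8
52 = 32 + 16 + 4, so 21^52 ≡ 8·18·62 ≡ 1 (mod 79)
52^2 = 2704 ≡ 18
52^4 ≡ 18^2 = 324 ≡ 8
52^8 ≡ 8^2 = 64
52^16 ≡ 64^2 = 4096 ≡ 67
52^32 ≡ 67^2 = 4489 ≡ 65
33 = 32 + 1, so 52^33 ≡ 65·52 ≡ 62 (mod 79)
1·62 = 62 ≡ 62 (mod 79)
65 ≠ 62, so verification fails.

invalid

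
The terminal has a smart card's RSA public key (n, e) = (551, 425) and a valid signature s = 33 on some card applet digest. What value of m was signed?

s^2 ≡ 33^2 = 1089 ≡ 538
s^4 ≡ 538^2 = 289444 ≡ 169
s^8 ≡ 169^2 = 28561 ≡ 460
s^16 ≡ 460^2 = 211600 ≡ 16
s^32 ≡ 16^2 = 256
s^64 ≡ 256^2 = 65536 ≡ 518
s^128 ≡ 518^2 = 268324 ≡ 538
s^256 ≡ 538^2 = 289444 ≡ 169
425 = 256 + 128 + 32 + 8 + 1, so s^425 ≡ 169·538·256·460·33 ≡ 241 (mod 551)

241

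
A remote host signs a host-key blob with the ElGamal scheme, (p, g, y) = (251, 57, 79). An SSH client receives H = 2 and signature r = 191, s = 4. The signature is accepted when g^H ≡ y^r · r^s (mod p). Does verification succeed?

fails

Left side g^H mod p:
57^2 = 3249 ≡ 237
Right side y^r · r^s mod p:
79^2 = 6241 ≡ 217
79^4 ≡ 217^2 = 47089 ≡ 152
79^8 ≡ 152^2 = 23104 ≡ 12
79^16 ≡ 12^2 = 144
79^32 ≡ 144^2 = 20736 ≡ 154
79^64 ≡ 154^2 = 23716 ≡ 122
79^128 ≡ 122^2 = 14884 ≡ 75
191 = 128 + 32 + 16 + 8 + 4 + 2 + 1, so 79^191 ≡ 75·154·144·12·152·217·79 ≡ 119 (mod 251)
191^2 = 36481 ≡ 86
191^4 ≡ 86^2 = 7396 ≡ 117
119·117 = 13923 ≡ 118 (mod 251)
237 ≠ 118, so verification fails.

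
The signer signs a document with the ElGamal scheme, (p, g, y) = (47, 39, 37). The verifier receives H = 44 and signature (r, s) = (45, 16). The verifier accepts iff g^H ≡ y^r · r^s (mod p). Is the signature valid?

invalid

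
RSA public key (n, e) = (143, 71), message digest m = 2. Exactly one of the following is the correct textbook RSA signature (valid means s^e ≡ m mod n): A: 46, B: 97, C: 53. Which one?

A

Candidate A: Squares mod 143: 46^1≡46, 46^2≡114, 46^4≡126, 46^8≡3, 46^16≡9, 46^32≡81, 46^64≡126; 71 = 64 + 4 + 2 + 1, so 46^71 ≡ 126·126·114·46 ≡ 2 (mod 143)
  → matches m = 2
Candidate B: Squares mod 143: 97^1≡97, 97^2≡114, 97^4≡126, 97^8≡3, 97^16≡9, 97^32≡81, 97^64≡126; 71 = 64 + 4 + 2 + 1, so 97^71 ≡ 126·126·114·97 ≡ 141 (mod 143)
Candidate C: Squares mod 143: 53^1≡53, 53^2≡92, 53^4≡27, 53^8≡14, 53^16≡53, 53^32≡92, 53^64≡27; 71 = 64 + 4 + 2 + 1, so 53^71 ≡ 27·27·92·53 ≡ 53 (mod 143)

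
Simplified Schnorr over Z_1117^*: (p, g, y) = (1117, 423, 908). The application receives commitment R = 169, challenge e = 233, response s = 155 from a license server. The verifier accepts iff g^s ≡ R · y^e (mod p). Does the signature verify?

verifies

g^s mod p:
423^2 = 178929 ≡ 209
423^4 ≡ 209^2 = 43681 ≡ 118
423^8 ≡ 118^2 = 13924 ≡ 520
423^16 ≡ 520^2 = 270400 ≡ 86
423^32 ≡ 86^2 = 7396 ≡ 694
423^64 ≡ 694^2 = 481636 ≡ 209
423^128 ≡ 209^2 = 43681 ≡ 118
155 = 128 + 16 + 8 + 2 + 1, so 423^155 ≡ 118·86·520·209·423 ≡ 1116 (mod 1117)
R · y^e mod p:
908^2 = 824464 ≡ 118
908^4 ≡ 118^2 = 13924 ≡ 520
908^8 ≡ 520^2 = 270400 ≡ 86
908^16 ≡ 86^2 = 7396 ≡ 694
908^32 ≡ 694^2 = 481636 ≡ 209
908^64 ≡ 209^2 = 43681 ≡ 118
908^128 ≡ 118^2 = 13924 ≡ 520
233 = 128 + 64 + 32 + 8 + 1, so 908^233 ≡ 520·118·209·86·908 ≡ 423 (mod 1117)
169·423 = 71487 ≡ 1116 (mod 1117)
1116 ≡ 1116 (mod 1117); signature holds.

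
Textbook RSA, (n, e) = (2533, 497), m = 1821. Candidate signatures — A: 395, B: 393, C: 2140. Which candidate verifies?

Candidate A: Squares mod 2533: 395^1≡395, 395^2≡1512, 395^4≡1378, 395^8≡1667, 395^16≡188, 395^32≡2415, 395^64≡1259, 395^128≡1956, 395^256≡1106; 497 = 256 + 128 + 64 + 32 + 16 + 1, so 395^497 ≡ 1106·1956·1259·2415·188·395 ≡ 72 (mod 2533)
Candidate B: Squares mod 2533: 393^1≡393, 393^2≡2469, 393^4≡1563, 393^8≡1157, 393^16≡1225, 393^32≡1089, 393^64≡477, 393^128≡2092, 393^256≡1973; 497 = 256 + 128 + 64 + 32 + 16 + 1, so 393^497 ≡ 1973·2092·477·1089·1225·393 ≡ 1821 (mod 2533)
  → matches m = 1821
Candidate C: Squares mod 2533: 2140^1≡2140, 2140^2≡2469, 2140^4≡1563, 2140^8≡1157, 2140^16≡1225, 2140^32≡1089, 2140^64≡477, 2140^128≡2092, 2140^256≡1973; 497 = 256 + 128 + 64 + 32 + 16 + 1, so 2140^497 ≡ 1973·2092·477·1089·1225·2140 ≡ 712 (mod 2533)

B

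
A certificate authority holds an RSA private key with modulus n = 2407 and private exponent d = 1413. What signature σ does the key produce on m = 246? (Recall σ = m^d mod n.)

Squares mod 2407: m^1≡246, m^2≡341, m^4≡745, m^8≡1415, m^16≡2008, m^32≡339, m^64≡1792, m^128≡326, m^256≡368, m^512≡632, m^1024≡2269
1413 = 1024 + 256 + 128 + 4 + 1, so m^1413 ≡ 2269·368·326·745·246 ≡ 1394 (mod 2407)

1394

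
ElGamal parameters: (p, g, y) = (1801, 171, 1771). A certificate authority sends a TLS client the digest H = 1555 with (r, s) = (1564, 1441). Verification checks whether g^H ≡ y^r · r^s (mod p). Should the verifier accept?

Left side g^H mod p:
Squares mod 1801: 171^1≡171, 171^2≡425, 171^4≡525, 171^8≡72, 171^16≡1582, 171^32≡1135, 171^64≡510, 171^128≡756, 171^256≡619, 171^512≡1349, 171^1024≡791
1555 = 1024 + 512 + 16 + 2 + 1, so 171^1555 ≡ 791·1349·1582·425·171 ≡ 391 (mod 1801)
Right side y^r · r^s mod p:
Squares mod 1801: 1771^1≡1771, 1771^2≡900, 1771^4≡1351, 1771^8≡788, 1771^16≡1400, 1771^32≡512, 1771^64≡999, 1771^128≡247, 1771^256≡1576, 1771^512≡197, 1771^1024≡988
1564 = 1024 + 512 + 16 + 8 + 4, so 1771^1564 ≡ 988·197·1400·788·1351 ≡ 999 (mod 1801)
Squares mod 1801: 1564^1≡1564, 1564^2≡338, 1564^4≡781, 1564^8≡1223, 1564^16≡899, 1564^32≡1353, 1564^64≡793, 1564^128≡300, 1564^256≡1751, 1564^512≡699, 1564^1024≡530
1441 = 1024 + 256 + 128 + 32 + 1, so 1564^1441 ≡ 530·1751·300·1353·1564 ≡ 1421 (mod 1801)
999·1421 = 1419579 ≡ 391 (mod 1801)
391 ≡ 391 (mod 1801), so the signature is genuine.

accept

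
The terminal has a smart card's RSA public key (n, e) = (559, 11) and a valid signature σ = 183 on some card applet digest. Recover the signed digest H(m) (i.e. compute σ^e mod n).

365

σ^2 ≡ 183^2 = 33489 ≡ 508
σ^4 ≡ 508^2 = 258064 ≡ 365
σ^8 ≡ 365^2 = 133225 ≡ 183
11 = 8 + 2 + 1, so σ^11 ≡ 183·508·183 ≡ 365 (mod 559)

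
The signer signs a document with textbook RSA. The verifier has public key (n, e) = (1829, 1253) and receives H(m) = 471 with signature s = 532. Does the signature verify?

does not verify

s^2 ≡ 532^2 = 283024 ≡ 1358
s^4 ≡ 1358^2 = 1844164 ≡ 532
s^8 ≡ 532^2 = 283024 ≡ 1358
s^16 ≡ 1358^2 = 1844164 ≡ 532
s^32 ≡ 532^2 = 283024 ≡ 1358
s^64 ≡ 1358^2 = 1844164 ≡ 532
s^128 ≡ 532^2 = 283024 ≡ 1358
s^256 ≡ 1358^2 = 1844164 ≡ 532
s^512 ≡ 532^2 = 283024 ≡ 1358
s^1024 ≡ 1358^2 = 1844164 ≡ 532
1253 = 1024 + 128 + 64 + 32 + 4 + 1, so s^1253 ≡ 532·1358·532·1358·532·532 ≡ 1358 (mod 1829)
The recovered value 1358 does not match the digest 471.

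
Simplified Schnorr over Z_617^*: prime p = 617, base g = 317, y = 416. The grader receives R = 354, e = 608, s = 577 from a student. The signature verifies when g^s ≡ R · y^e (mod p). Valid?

yes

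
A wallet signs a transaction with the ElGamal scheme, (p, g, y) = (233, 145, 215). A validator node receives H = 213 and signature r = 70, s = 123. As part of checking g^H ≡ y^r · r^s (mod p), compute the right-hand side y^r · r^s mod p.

82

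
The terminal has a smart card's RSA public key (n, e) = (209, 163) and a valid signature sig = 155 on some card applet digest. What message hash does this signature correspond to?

155

sig^2 ≡ 155^2 = 24025 ≡ 199
sig^4 ≡ 199^2 = 39601 ≡ 100
sig^8 ≡ 100^2 = 10000 ≡ 177
sig^16 ≡ 177^2 = 31329 ≡ 188
sig^32 ≡ 188^2 = 35344 ≡ 23
sig^64 ≡ 23^2 = 529 ≡ 111
sig^128 ≡ 111^2 = 12321 ≡ 199
163 = 128 + 32 + 2 + 1, so sig^163 ≡ 199·23·199·155 ≡ 155 (mod 209)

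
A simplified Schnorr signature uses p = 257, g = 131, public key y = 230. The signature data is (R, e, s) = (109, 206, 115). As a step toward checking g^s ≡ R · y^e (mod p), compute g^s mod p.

131^115 mod 257 = 132

132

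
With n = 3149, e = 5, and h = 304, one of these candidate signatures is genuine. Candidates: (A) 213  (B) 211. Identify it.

Candidate A: 213^5 mod 3149 = 999
Candidate B: 211^5 mod 3149 = 304
  → matches h = 304

B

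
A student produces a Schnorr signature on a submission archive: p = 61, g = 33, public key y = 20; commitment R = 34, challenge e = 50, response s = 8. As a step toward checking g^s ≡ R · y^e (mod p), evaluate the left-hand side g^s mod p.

33^2 = 1089 ≡ 52
33^4 ≡ 52^2 = 2704 ≡ 20
33^8 ≡ 20^2 = 400 ≡ 34

34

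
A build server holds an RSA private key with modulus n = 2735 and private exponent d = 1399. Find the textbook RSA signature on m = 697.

1363

m^2 ≡ 697^2 = 485809 ≡ 1714
m^4 ≡ 1714^2 = 2937796 ≡ 406
m^8 ≡ 406^2 = 164836 ≡ 736
m^16 ≡ 736^2 = 541696 ≡ 166
m^32 ≡ 166^2 = 27556 ≡ 206
m^64 ≡ 206^2 = 42436 ≡ 1411
m^128 ≡ 1411^2 = 1990921 ≡ 2576
m^256 ≡ 2576^2 = 6635776 ≡ 666
m^512 ≡ 666^2 = 443556 ≡ 486
m^1024 ≡ 486^2 = 236196 ≡ 986
1399 = 1024 + 256 + 64 + 32 + 16 + 4 + 2 + 1, so m^1399 ≡ 986·666·1411·206·166·406·1714·697 ≡ 1363 (mod 2735)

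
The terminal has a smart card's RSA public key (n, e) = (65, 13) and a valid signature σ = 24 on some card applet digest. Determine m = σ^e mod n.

24

σ^13 mod 65 = 24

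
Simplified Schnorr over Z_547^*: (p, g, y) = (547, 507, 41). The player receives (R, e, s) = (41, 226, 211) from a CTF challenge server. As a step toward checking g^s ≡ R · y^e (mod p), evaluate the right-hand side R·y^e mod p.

507

41^226 mod 547 = 506
R · y^e ≡ 41·506 = 20746 ≡ 507 (mod 547)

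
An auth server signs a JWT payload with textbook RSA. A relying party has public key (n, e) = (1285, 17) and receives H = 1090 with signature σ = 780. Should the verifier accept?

σ^17 mod 1285 = 1090
1090 = H, so the signature checks out.

accept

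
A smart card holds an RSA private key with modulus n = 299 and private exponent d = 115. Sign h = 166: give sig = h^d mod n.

Squares mod 299: h^1≡166, h^2≡48, h^4≡211, h^8≡269, h^16≡3, h^32≡9, h^64≡81
115 = 64 + 32 + 16 + 2 + 1, so h^115 ≡ 81·9·3·48·166 ≡ 296 (mod 299)

296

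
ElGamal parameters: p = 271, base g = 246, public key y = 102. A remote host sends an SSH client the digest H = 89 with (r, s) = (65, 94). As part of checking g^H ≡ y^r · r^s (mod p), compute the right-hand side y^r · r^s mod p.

12

102^2 = 10404 ≡ 106
102^4 ≡ 106^2 = 11236 ≡ 125
102^8 ≡ 125^2 = 15625 ≡ 178
102^16 ≡ 178^2 = 31684 ≡ 248
102^32 ≡ 248^2 = 61504 ≡ 258
102^64 ≡ 258^2 = 66564 ≡ 169
65 = 64 + 1, so 102^65 ≡ 169·102 ≡ 165 (mod 271)
65^2 = 4225 ≡ 160
65^4 ≡ 160^2 = 25600 ≡ 126
65^8 ≡ 126^2 = 15876 ≡ 158
65^16 ≡ 158^2 = 24964 ≡ 32
65^32 ≡ 32^2 = 1024 ≡ 211
65^64 ≡ 211^2 = 44521 ≡ 77
94 = 64 + 16 + 8 + 4 + 2, so 65^94 ≡ 77·32·158·126·160 ≡ 5 (mod 271)
y^r · r^s ≡ 165·5 = 825 ≡ 12 (mod 271)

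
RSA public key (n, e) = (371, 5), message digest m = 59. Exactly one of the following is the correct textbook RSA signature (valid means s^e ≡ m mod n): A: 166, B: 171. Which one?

Candidate A: 166^2 = 27556 ≡ 102; 166^4 ≡ 102^2 = 10404 ≡ 16; 5 = 4 + 1, so 166^5 ≡ 16·166 ≡ 59 (mod 371)
  → matches m = 59
Candidate B: 171^2 = 29241 ≡ 303; 171^4 ≡ 303^2 = 91809 ≡ 172; 5 = 4 + 1, so 171^5 ≡ 172·171 ≡ 103 (mod 371)

A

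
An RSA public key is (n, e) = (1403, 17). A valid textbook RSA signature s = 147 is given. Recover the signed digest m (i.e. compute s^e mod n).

Squares mod 1403: s^1≡147, s^2≡564, s^4≡1018, s^8≡910, s^16≡330
17 = 16 + 1, so s^17 ≡ 330·147 ≡ 808 (mod 1403)

808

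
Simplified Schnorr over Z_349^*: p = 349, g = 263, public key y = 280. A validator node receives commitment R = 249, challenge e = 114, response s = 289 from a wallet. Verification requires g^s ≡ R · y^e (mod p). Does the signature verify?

g^s mod p:
Squares mod 349: 263^1≡263, 263^2≡67, 263^4≡301, 263^8≡210, 263^16≡126, 263^32≡171, 263^64≡274, 263^128≡41, 263^256≡285
289 = 256 + 32 + 1, so 263^289 ≡ 285·171·263 ≡ 280 (mod 349)
R · y^e mod p:
Squares mod 349: 280^1≡280, 280^2≡224, 280^4≡269, 280^8≡118, 280^16≡313, 280^32≡249, 280^64≡228
114 = 64 + 32 + 16 + 2, so 280^114 ≡ 228·249·313·224 ≡ 67 (mod 349)
249·67 = 16683 ≡ 280 (mod 349)
280 ≡ 280 (mod 349); signature holds.

verifies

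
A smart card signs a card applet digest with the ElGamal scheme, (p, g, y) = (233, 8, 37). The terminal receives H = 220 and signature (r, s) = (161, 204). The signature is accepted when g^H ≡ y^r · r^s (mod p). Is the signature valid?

invalid

Left side g^H mod p:
8^220 mod 233 = 71
Right side y^r · r^s mod p:
37^161 mod 233 = 32
161^204 mod 233 = 117
32·117 = 3744 ≡ 16 (mod 233)
71 ≠ 16, so verification fails.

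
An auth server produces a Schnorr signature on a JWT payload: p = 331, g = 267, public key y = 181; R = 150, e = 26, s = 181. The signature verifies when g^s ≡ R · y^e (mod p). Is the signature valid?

invalid

g^s mod p:
267^2 = 71289 ≡ 124
267^4 ≡ 124^2 = 15376 ≡ 150
267^8 ≡ 150^2 = 22500 ≡ 323
267^16 ≡ 323^2 = 104329 ≡ 64
267^32 ≡ 64^2 = 4096 ≡ 124
267^64 ≡ 124^2 = 15376 ≡ 150
267^128 ≡ 150^2 = 22500 ≡ 323
181 = 128 + 32 + 16 + 4 + 1, so 267^181 ≡ 323·124·64·150·267 ≡ 267 (mod 331)
R · y^e mod p:
181^2 = 32761 ≡ 323
181^4 ≡ 323^2 = 104329 ≡ 64
181^8 ≡ 64^2 = 4096 ≡ 124
181^16 ≡ 124^2 = 15376 ≡ 150
26 = 16 + 8 + 2, so 181^26 ≡ 150·124·323 ≡ 150 (mod 331)
150·150 = 22500 ≡ 323 (mod 331)
267 ≠ 323; the check fails.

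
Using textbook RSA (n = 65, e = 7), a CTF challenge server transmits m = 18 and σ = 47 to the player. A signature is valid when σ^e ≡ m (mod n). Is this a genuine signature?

genuine

Squares mod 65: σ^1≡47, σ^2≡64, σ^4≡1
7 = 4 + 2 + 1, so σ^7 ≡ 1·64·47 ≡ 18 (mod 65)
Since 18 equals the digest 18, verification succeeds.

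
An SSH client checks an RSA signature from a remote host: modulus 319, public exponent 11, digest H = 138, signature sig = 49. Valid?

no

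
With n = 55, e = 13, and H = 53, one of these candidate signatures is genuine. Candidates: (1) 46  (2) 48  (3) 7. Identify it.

2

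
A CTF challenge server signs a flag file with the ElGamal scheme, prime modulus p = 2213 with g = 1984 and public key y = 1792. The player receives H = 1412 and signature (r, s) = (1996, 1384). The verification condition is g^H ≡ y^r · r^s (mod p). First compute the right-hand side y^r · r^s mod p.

1792^2 = 3211264 ≡ 201
1792^4 ≡ 201^2 = 40401 ≡ 567
1792^8 ≡ 567^2 = 321489 ≡ 604
1792^16 ≡ 604^2 = 364816 ≡ 1884
1792^32 ≡ 1884^2 = 3549456 ≡ 2017
1792^64 ≡ 2017^2 = 4068289 ≡ 795
1792^128 ≡ 795^2 = 632025 ≡ 1320
1792^256 ≡ 1320^2 = 1742400 ≡ 769
1792^512 ≡ 769^2 = 591361 ≡ 490
1792^1024 ≡ 490^2 = 240100 ≡ 1096
1996 = 1024 + 512 + 256 + 128 + 64 + 8 + 4, so 1792^1996 ≡ 1096·490·769·1320·795·604·567 ≡ 1872 (mod 2213)
1996^2 = 3984016 ≡ 616
1996^4 ≡ 616^2 = 379456 ≡ 1033
1996^8 ≡ 1033^2 = 1067089 ≡ 423
1996^16 ≡ 423^2 = 178929 ≡ 1889
1996^32 ≡ 1889^2 = 3568321 ≡ 965
1996^64 ≡ 965^2 = 931225 ≡ 1765
1996^128 ≡ 1765^2 = 3115225 ≡ 1534
1996^256 ≡ 1534^2 = 2353156 ≡ 737
1996^512 ≡ 737^2 = 543169 ≡ 984
1996^1024 ≡ 984^2 = 968256 ≡ 1175
1384 = 1024 + 256 + 64 + 32 + 8, so 1996^1384 ≡ 1175·737·1765·965·423 ≡ 369 (mod 2213)
y^r · r^s ≡ 1872·369 = 690768 ≡ 312 (mod 2213)

312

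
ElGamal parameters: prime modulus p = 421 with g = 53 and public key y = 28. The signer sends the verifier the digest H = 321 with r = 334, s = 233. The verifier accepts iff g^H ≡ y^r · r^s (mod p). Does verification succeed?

Left side g^H mod p:
Squares mod 421: 53^1≡53, 53^2≡283, 53^4≡99, 53^8≡118, 53^16≡31, 53^32≡119, 53^64≡268, 53^128≡254, 53^256≡103
321 = 256 + 64 + 1, so 53^321 ≡ 103·268·53 ≡ 37 (mod 421)
Right side y^r · r^s mod p:
Squares mod 421: 28^1≡28, 28^2≡363, 28^4≡417, 28^8≡16, 28^16≡256, 28^32≡281, 28^64≡234, 28^128≡26, 28^256≡255
334 = 256 + 64 + 8 + 4 + 2, so 28^334 ≡ 255·234·16·417·363 ≡ 204 (mod 421)
Squares mod 421: 334^1≡334, 334^2≡412, 334^4≡81, 334^8≡246, 334^16≡313, 334^32≡297, 334^64≡220, 334^128≡406
233 = 128 + 64 + 32 + 8 + 1, so 334^233 ≡ 406·220·297·246·334 ≡ 14 (mod 421)
204·14 = 2856 ≡ 330 (mod 421)
37 ≠ 330, so verification fails.

fails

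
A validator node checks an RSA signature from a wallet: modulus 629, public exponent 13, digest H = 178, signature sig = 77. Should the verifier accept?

accept

Squares mod 629: sig^1≡77, sig^2≡268, sig^4≡118, sig^8≡86
13 = 8 + 4 + 1, so sig^13 ≡ 86·118·77 ≡ 178 (mod 629)
178 = H, so the signature checks out.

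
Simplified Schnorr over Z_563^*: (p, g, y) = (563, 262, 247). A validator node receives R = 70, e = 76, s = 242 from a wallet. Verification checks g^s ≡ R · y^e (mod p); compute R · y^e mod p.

297

Squares mod 563: 247^1≡247, 247^2≡205, 247^4≡363, 247^8≡27, 247^16≡166, 247^32≡532, 247^64≡398
76 = 64 + 8 + 4, so 247^76 ≡ 398·27·363 ≡ 334 (mod 563)
R · y^e ≡ 70·334 = 23380 ≡ 297 (mod 563)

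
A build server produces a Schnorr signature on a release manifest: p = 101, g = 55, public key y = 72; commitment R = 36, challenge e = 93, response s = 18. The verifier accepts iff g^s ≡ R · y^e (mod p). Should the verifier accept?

reject

g^s mod p:
55^2 = 3025 ≡ 96
55^4 ≡ 96^2 = 9216 ≡ 25
55^8 ≡ 25^2 = 625 ≡ 19
55^16 ≡ 19^2 = 361 ≡ 58
18 = 16 + 2, so 55^18 ≡ 58·96 ≡ 13 (mod 101)
R · y^e mod p:
72^2 = 5184 ≡ 33
72^4 ≡ 33^2 = 1089 ≡ 79
72^8 ≡ 79^2 = 6241 ≡ 80
72^16 ≡ 80^2 = 6400 ≡ 37
72^32 ≡ 37^2 = 1369 ≡ 56
72^64 ≡ 56^2 = 3136 ≡ 5
93 = 64 + 16 + 8 + 4 + 1, so 72^93 ≡ 5·37·80·79·72 ≡ 11 (mod 101)
36·11 = 396 ≡ 93 (mod 101)
13 ≠ 93; the check fails.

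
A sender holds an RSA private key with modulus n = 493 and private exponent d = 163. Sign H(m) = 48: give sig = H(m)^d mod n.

(H(m))^2 ≡ 48^2 = 2304 ≡ 332
(H(m))^4 ≡ 332^2 = 110224 ≡ 285
(H(m))^8 ≡ 285^2 = 81225 ≡ 373
(H(m))^16 ≡ 373^2 = 139129 ≡ 103
(H(m))^32 ≡ 103^2 = 10609 ≡ 256
(H(m))^64 ≡ 256^2 = 65536 ≡ 460
(H(m))^128 ≡ 460^2 = 211600 ≡ 103
163 = 128 + 32 + 2 + 1, so (H(m))^163 ≡ 103·256·332·48 ≡ 279 (mod 493)

279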